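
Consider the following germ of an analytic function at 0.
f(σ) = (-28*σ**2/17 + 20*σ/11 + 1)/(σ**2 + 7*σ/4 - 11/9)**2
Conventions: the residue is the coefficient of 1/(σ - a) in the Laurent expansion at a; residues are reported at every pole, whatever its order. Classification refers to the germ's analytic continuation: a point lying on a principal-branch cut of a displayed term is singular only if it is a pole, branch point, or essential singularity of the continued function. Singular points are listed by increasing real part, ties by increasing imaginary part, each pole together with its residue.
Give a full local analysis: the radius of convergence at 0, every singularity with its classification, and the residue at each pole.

Radius of convergence at 0: -7/8 + (1/24)*sqrt(1145).
At -7/8 - (1/24)*sqrt(1145): a pole of order 2; residue (919104/245161675)*sqrt(1145).
At -7/8 + (1/24)*sqrt(1145): a pole of order 2; residue -(919104/245161675)*sqrt(1145).

Denominator factor (σ**2 + 7*σ/4 - 11/9)^2: discriminant 1145/144, real irrational roots -7/8 + (1/24)*sqrt(1145) and -7/8 - (1/24)*sqrt(1145); poles of order 2, moduli -7/8 + (1/24)*sqrt(1145) and 7/8 + (1/24)*sqrt(1145).
The radius of convergence is the smallest modulus among the singular points: -7/8 + (1/24)*sqrt(1145).
The factor σ**2 + 7*σ/4 - 11/9 splits as (σ - a)(σ - a') with a = -7/8 - (1/24)*sqrt(1145), a' = -7/8 + (1/24)*sqrt(1145). At the order-2 pole a set g(σ) = (σ - a)^2*f(σ) = [-28*σ**2/17 + 20*σ/11 + 1] / (σ - a')^2.
Order-2 pole: residue = g'(a); g'(-7/8 - (1/24)*sqrt(1145)) = (919104/245161675)*sqrt(1145), so the residue is (919104/245161675)*sqrt(1145).
The factor σ**2 + 7*σ/4 - 11/9 splits as (σ - a)(σ - a') with a = -7/8 + (1/24)*sqrt(1145), a' = -7/8 - (1/24)*sqrt(1145). At the order-2 pole a set g(σ) = (σ - a)^2*f(σ) = [-28*σ**2/17 + 20*σ/11 + 1] / (σ - a')^2.
Order-2 pole: residue = g'(a); g'(-7/8 + (1/24)*sqrt(1145)) = -(919104/245161675)*sqrt(1145), so the residue is -(919104/245161675)*sqrt(1145).
List the singular points by increasing real part (a conjugate pair: the negative imaginary part first).


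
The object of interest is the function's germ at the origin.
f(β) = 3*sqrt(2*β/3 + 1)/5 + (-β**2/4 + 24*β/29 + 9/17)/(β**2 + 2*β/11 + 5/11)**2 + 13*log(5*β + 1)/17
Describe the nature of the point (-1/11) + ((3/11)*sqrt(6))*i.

The denominator factor β**2 + 2*β/11 + 5/11 vanishes at (-1/11) + ((3/11)*sqrt(6))*i and appears to the power 2; the numerator there equals (134501/238612) + ((1671/7018)*sqrt(6))*i, nonzero, and no other factor vanishes.
The branch terms are analytic at this point.
Hence a pole whose order is the multiplicity, 2.

The point is a pole of order 2.


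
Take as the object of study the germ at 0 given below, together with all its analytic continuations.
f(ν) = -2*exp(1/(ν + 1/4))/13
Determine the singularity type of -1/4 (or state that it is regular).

The point is an essential singularity.

The exponent 1/(ν - (-1/4)) has a pole at -1/4, so exp(1/(ν - (-1/4))) takes every nonzero value near it: an essential singularity (not a pole of any order).


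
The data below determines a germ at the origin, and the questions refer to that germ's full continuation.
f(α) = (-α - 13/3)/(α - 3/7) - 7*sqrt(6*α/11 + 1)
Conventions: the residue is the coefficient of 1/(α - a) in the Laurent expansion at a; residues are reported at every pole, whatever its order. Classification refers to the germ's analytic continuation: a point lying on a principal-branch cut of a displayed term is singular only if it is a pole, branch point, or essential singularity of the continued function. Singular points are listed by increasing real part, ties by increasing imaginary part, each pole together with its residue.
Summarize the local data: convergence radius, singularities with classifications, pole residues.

Radius of convergence at 0: 3/7.
At -11/6: an algebraic (square-root) branch point.
At 3/7: a pole of order 1; residue -100/21.

Denominator factor (α - 3/7): pole of order 1 at 3/7, modulus 3/7.
Branch term (-7)*sqrt(1 - α/(-11/6)): its argument vanishes at α = -11/6, a square-root branch point, modulus 11/6.
The radius of convergence is the smallest modulus among the singular points: 3/7.
The branch term is analytic at 3/7 and contributes nothing to the residue; only the rational part matters.
At the order-1 pole 3/7 set g(α) = (α - (3/7))*(rational part) = -α - 13/3.
Simple pole: residue = g(a) at a = 3/7, which is -100/21.
List the singular points by increasing real part (a conjugate pair: the negative imaginary part first).


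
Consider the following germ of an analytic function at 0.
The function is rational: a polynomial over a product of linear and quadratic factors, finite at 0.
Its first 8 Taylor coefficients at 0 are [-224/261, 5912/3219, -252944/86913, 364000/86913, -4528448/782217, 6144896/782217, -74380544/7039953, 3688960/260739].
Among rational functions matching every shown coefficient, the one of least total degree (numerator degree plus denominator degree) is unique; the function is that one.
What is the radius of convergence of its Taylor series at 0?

No rational of total degree below 3 reproduces all 8 coefficients; solving the [1/2] Pade equations on them gives f(u) = (5*u/37 - 28/29)/((u + 3/4)*(u + 3/2)), whose expansion matches every shown term.
Denominator factor (u + 3/2): pole of order 1 at -3/2, modulus 3/2.
Denominator factor (u + 3/4): pole of order 1 at -3/4, modulus 3/4.
The radius of convergence is the smallest modulus among the singular points: 3/4.

The radius of convergence is 3/4.


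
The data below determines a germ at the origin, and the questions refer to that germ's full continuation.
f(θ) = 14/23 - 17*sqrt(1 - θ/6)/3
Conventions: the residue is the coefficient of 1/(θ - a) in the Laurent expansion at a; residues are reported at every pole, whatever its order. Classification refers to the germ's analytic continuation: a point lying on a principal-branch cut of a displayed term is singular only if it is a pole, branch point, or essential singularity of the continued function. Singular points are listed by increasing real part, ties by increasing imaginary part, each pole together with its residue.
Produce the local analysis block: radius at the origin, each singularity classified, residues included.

Branch term (-17/3)*sqrt(1 - θ/(6)): its argument vanishes at θ = 6, a square-root branch point, modulus 6.
The radius of convergence is the smallest modulus among the singular points: 6.

Radius of convergence at 0: 6.
At 6: an algebraic (square-root) branch point.


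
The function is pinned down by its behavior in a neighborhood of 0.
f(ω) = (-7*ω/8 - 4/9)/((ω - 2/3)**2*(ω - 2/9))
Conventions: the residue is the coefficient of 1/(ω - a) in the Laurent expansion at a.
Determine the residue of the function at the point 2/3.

At the order-2 pole 2/3 set g(ω) = (ω - (2/3))^2*f(ω) = (-7*ω/8 - 4/9)/(ω - 2/9).
Order-2 pole: residue = g'(a); g'(2/3) = 207/64, so the residue is 207/64.

The residue is 207/64.


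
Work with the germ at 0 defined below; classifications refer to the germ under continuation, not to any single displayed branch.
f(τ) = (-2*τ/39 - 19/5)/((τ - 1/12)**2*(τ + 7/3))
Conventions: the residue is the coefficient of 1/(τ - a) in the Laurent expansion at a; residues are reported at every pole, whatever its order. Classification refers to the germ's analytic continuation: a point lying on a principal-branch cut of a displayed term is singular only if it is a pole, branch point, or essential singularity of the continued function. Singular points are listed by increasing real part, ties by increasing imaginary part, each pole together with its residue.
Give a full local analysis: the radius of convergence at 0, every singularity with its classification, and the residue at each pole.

Denominator factor (τ - 1/12)^2: pole of order 2 at 1/12, modulus 1/12.
Denominator factor (τ + 7/3): pole of order 1 at -7/3, modulus 7/3.
The radius of convergence is the smallest modulus among the singular points: 1/12.
At the order-1 pole -7/3 set g(τ) = (τ - (-7/3))*f(τ) = (-2*τ/39 - 19/5)/(τ - 1/12)**2.
Simple pole: residue = g(a) at a = -7/3, which is -34448/54665.
At the order-2 pole 1/12 set g(τ) = (τ - (1/12))^2*f(τ) = (-2*τ/39 - 19/5)/(τ + 7/3).
Order-2 pole: residue = g'(a); g'(1/12) = 34448/54665, so the residue is 34448/54665.
List the singular points by increasing real part (a conjugate pair: the negative imaginary part first).

Radius of convergence at 0: 1/12.
At -7/3: a pole of order 1; residue -34448/54665.
At 1/12: a pole of order 2; residue 34448/54665.


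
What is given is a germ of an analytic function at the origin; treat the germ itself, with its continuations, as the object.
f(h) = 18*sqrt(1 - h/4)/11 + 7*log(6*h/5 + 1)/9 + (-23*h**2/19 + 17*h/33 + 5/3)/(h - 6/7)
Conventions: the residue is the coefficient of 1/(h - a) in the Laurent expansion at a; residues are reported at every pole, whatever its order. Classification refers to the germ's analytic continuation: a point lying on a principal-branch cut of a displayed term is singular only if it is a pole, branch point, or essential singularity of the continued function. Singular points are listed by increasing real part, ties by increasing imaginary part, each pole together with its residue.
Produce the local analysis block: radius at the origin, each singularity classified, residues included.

Denominator factor (h - 6/7): pole of order 1 at 6/7, modulus 6/7.
Branch term (7/9)*log(1 - h/(-5/6)): its argument vanishes at h = -5/6, a logarithmic branch point, modulus 5/6.
Branch term (18/11)*sqrt(1 - h/(4)): its argument vanishes at h = 4, a square-root branch point, modulus 4.
The radius of convergence is the smallest modulus among the singular points: 5/6.
The branch terms are analytic at 6/7 and contribute nothing to the residue; only the rational part matters.
At the order-1 pole 6/7 set g(h) = (h - (6/7))*(rational part) = -23*h**2/19 + 17*h/33 + 5/3.
Simple pole: residue = g(a) at a = 6/7, which is 37447/30723.
List the singular points by increasing real part (a conjugate pair: the negative imaginary part first).

Radius of convergence at 0: 5/6.
At -5/6: a logarithmic branch point.
At 6/7: a pole of order 1; residue 37447/30723.
At 4: an algebraic (square-root) branch point.


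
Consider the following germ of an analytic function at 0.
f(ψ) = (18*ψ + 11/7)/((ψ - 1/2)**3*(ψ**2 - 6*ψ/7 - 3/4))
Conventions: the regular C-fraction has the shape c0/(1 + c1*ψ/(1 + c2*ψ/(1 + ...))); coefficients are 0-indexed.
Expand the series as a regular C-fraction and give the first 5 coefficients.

Taylor coefficients (expand at 0): a_0 = 352/21, a_1 = 40192/147, a_2 = 3902464/3087, a_3 = 105208832/21609, a_4 = 7035598336/453789.
c0 = a_0 = 352/21. Peel one level at a time: if S = 1 + c*ψ/S' with S'(0) = 1, then c is the ψ-coefficient of S and S' = c*ψ/(S - 1).
S_1 = c0/f = 1 + (-1256/77)*ψ + (484448/2541)*ψ^2 + ...; c1 = -1256/77.
S_2 = c1*ψ/(S_1 - 1) = 1 + (60556/5181)*ψ + (792076/221841)*ψ^2 + ...; c2 = 60556/5181.
S_3 = c2*ψ/(S_2 - 1) = 1 + (-2178209/7130469)*ψ + (-314865903/458378642)*ψ^2 + ...; c3 = -2178209/7130469.
S_4 = c3*ψ/(S_3 - 1) = 1 + (-13481985483/5995619282)*ψ + ...; c4 = -13481985483/5995619282.

The regular C-fraction coefficients are [352/21, -1256/77, 60556/5181, -2178209/7130469, -13481985483/5995619282].


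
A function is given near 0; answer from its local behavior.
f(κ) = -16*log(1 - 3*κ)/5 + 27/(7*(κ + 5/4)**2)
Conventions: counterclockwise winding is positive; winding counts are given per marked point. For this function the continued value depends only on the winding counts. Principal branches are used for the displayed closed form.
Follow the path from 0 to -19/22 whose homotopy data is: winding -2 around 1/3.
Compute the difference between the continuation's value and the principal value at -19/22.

Continued minus principal equals (64/5)*pi*i.

The rational part is single-valued and drops out of the difference; each branch term changes only by its own monodromy.
(-16/5)*log(1 - κ/(1/3)): each positive loop around 1/3 adds 2*pi*i to the log, so winding -2 contributes (-16/5)*(-2)*2*pi*i = (64/5)*pi*i.
Summing the contributions at κ = -19/22 gives (64/5)*pi*i.


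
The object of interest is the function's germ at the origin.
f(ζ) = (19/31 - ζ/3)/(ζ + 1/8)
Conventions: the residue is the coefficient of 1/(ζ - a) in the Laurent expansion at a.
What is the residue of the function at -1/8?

At the order-1 pole -1/8 set g(ζ) = (ζ - (-1/8))*f(ζ) = 19/31 - ζ/3.
Simple pole: residue = g(a) at a = -1/8, which is 487/744.

The residue is 487/744.


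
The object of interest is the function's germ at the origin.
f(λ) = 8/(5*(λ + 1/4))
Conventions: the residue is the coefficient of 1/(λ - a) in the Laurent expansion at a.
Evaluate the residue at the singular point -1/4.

At the order-1 pole -1/4 set g(λ) = (λ - (-1/4))*f(λ) = 8/5.
Simple pole: residue = g(a) at a = -1/4, which is 8/5.

The residue is 8/5.


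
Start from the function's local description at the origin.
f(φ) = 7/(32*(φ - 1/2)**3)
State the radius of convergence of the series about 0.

Denominator factor (φ - 1/2)^3: pole of order 3 at 1/2, modulus 1/2.
The radius of convergence is the smallest modulus among the singular points: 1/2.

The radius of convergence is 1/2.


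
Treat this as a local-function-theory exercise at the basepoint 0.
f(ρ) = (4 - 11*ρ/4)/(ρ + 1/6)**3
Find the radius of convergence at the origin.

Denominator factor (ρ + 1/6)^3: pole of order 3 at -1/6, modulus 1/6.
The radius of convergence is the smallest modulus among the singular points: 1/6.

The radius of convergence is 1/6.


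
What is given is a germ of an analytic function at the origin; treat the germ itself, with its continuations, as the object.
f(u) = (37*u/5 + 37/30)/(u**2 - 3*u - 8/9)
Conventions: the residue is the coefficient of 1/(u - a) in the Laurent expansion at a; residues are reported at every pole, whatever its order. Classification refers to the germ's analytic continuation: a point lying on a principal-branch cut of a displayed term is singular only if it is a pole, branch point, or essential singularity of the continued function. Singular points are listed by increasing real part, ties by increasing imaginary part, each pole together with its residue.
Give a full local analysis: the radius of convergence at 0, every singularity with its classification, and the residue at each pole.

Radius of convergence at 0: -3/2 + (1/6)*sqrt(113).
At 3/2 - (1/6)*sqrt(113): a pole of order 1; residue 37/10 - (37/113)*sqrt(113).
At 3/2 + (1/6)*sqrt(113): a pole of order 1; residue 37/10 + (37/113)*sqrt(113).

Denominator factor (u**2 - 3*u - 8/9): discriminant 113/9, real irrational roots 3/2 + (1/6)*sqrt(113) and 3/2 - (1/6)*sqrt(113); poles of order 1, moduli 3/2 + (1/6)*sqrt(113) and -3/2 + (1/6)*sqrt(113).
The radius of convergence is the smallest modulus among the singular points: -3/2 + (1/6)*sqrt(113).
The factor u**2 - 3*u - 8/9 splits as (u - a)(u - a') with a = 3/2 - (1/6)*sqrt(113), a' = 3/2 + (1/6)*sqrt(113). At the order-1 pole a set g(u) = (u - a)*f(u) = [37*u/5 + 37/30] / (u - a').
Simple pole: residue = g(a) at a = 3/2 - (1/6)*sqrt(113), which is 37/10 - (37/113)*sqrt(113).
The factor u**2 - 3*u - 8/9 splits as (u - a)(u - a') with a = 3/2 + (1/6)*sqrt(113), a' = 3/2 - (1/6)*sqrt(113). At the order-1 pole a set g(u) = (u - a)*f(u) = [37*u/5 + 37/30] / (u - a').
Simple pole: residue = g(a) at a = 3/2 + (1/6)*sqrt(113), which is 37/10 + (37/113)*sqrt(113).
List the singular points by increasing real part (a conjugate pair: the negative imaginary part first).


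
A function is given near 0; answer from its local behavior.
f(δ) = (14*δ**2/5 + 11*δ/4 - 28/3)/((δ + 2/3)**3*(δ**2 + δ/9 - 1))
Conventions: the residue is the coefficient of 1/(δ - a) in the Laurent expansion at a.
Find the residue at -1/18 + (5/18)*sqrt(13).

The residue is -1511865/39304 + (134495397/12773800)*sqrt(13).


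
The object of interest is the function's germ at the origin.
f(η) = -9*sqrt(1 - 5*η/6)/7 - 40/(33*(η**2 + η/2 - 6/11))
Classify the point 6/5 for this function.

The term (-9/7)*sqrt(1 - η/(6/5)) has argument 1 - 6/5/(6/5) = 0 at 6/5: a square-root (algebraic, two-sheeted) branch point; the remaining terms are analytic or single-valued there.

The point is an algebraic (square-root) branch point.


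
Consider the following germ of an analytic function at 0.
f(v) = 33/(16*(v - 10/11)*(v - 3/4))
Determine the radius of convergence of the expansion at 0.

The radius of convergence is 3/4.

Denominator factor (v - 10/11): pole of order 1 at 10/11, modulus 10/11.
Denominator factor (v - 3/4): pole of order 1 at 3/4, modulus 3/4.
The radius of convergence is the smallest modulus among the singular points: 3/4.


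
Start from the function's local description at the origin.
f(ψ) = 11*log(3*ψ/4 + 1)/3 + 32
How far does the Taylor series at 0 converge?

Branch term (11/3)*log(1 - ψ/(-4/3)): its argument vanishes at ψ = -4/3, a logarithmic branch point, modulus 4/3.
The radius of convergence is the smallest modulus among the singular points: 4/3.

The radius of convergence is 4/3.


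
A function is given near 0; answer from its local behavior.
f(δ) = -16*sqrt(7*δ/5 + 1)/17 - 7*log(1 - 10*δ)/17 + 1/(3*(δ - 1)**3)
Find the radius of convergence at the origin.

Denominator factor (δ - 1)^3: pole of order 3 at 1, modulus 1.
Branch term (-16/17)*sqrt(1 - δ/(-5/7)): its argument vanishes at δ = -5/7, a square-root branch point, modulus 5/7.
Branch term (-7/17)*log(1 - δ/(1/10)): its argument vanishes at δ = 1/10, a logarithmic branch point, modulus 1/10.
The radius of convergence is the smallest modulus among the singular points: 1/10.

The radius of convergence is 1/10.


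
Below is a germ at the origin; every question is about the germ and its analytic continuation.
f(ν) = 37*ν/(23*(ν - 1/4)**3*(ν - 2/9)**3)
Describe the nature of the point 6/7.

The point is a regular point.

Denominator factors: ν - 2/9 = 40/63 at ν = 6/7; ν - 1/4 = 17/28 at ν = 6/7 — none vanishes.
So the germ continues analytically to 6/7.


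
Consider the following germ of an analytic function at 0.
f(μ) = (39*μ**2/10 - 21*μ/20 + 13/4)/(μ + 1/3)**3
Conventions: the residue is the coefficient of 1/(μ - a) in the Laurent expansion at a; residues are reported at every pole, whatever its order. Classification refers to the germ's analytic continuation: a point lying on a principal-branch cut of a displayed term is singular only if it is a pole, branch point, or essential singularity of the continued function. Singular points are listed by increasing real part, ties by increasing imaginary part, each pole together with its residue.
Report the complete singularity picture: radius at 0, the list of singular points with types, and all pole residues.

Denominator factor (μ + 1/3)^3: pole of order 3 at -1/3, modulus 1/3.
The radius of convergence is the smallest modulus among the singular points: 1/3.
At the order-3 pole -1/3 set g(μ) = (μ - (-1/3))^3*f(μ) = 39*μ**2/10 - 21*μ/20 + 13/4.
Order-3 pole: residue = g''(a)/2; g''(-1/3) = 39/5, so the residue is 39/10.

Radius of convergence at 0: 1/3.
At -1/3: a pole of order 3; residue 39/10.


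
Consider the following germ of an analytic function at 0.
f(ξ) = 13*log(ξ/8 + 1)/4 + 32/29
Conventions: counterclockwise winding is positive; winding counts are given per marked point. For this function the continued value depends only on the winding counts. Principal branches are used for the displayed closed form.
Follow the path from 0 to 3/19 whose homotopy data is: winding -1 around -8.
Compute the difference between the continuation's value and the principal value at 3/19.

The rational part is single-valued and drops out of the difference; each branch term changes only by its own monodromy.
(13/4)*log(1 - ξ/(-8)): each positive loop around -8 adds 2*pi*i to the log, so winding -1 contributes (13/4)*(-1)*2*pi*i = -(13/2)*pi*i.
Summing the contributions at ξ = 3/19 gives -(13/2)*pi*i.

Continued minus principal equals -(13/2)*pi*i.


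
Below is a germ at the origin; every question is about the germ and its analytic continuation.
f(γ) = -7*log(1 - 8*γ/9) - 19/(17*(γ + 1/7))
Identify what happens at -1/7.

The denominator factor γ + 1/7 vanishes at -1/7 and appears to the power 1; the numerator there equals -19/17, nonzero, and no other factor vanishes.
The branch terms are analytic at this point.
Hence a pole whose order is the multiplicity, 1.

The point is a pole of order 1.


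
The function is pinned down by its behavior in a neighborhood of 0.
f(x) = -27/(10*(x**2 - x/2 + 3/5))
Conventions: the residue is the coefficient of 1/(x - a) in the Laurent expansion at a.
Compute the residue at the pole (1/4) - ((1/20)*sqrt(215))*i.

The residue is -((27/215)*sqrt(215))*i.

The factor x**2 - x/2 + 3/5 splits as (x - a)(x - a') with a = (1/4) - ((1/20)*sqrt(215))*i, a' = (1/4) + ((1/20)*sqrt(215))*i. At the order-1 pole a set g(x) = (x - a)*f(x) = [-27/10] / (x - a').
Simple pole: residue = g(a) at a = (1/4) - ((1/20)*sqrt(215))*i, which is -((27/215)*sqrt(215))*i.


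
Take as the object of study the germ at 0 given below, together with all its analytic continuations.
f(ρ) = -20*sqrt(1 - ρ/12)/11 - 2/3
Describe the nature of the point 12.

The point is an algebraic (square-root) branch point.

The term (-20/11)*sqrt(1 - ρ/(12)) has argument 1 - 12/(12) = 0 at 12: a square-root (algebraic, two-sheeted) branch point; the remaining terms are analytic or single-valued there.


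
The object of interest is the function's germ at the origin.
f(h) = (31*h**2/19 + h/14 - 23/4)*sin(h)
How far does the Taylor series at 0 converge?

The factor sin(h) is entire and contributes no finite singular point.
The polynomial part has no poles.
No finite singular points: the Taylor series at 0 converges everywhere.

The radius of convergence is infinite.


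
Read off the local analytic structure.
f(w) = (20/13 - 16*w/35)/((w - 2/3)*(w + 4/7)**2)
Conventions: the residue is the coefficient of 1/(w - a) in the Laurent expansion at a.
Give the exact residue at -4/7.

The residue is -8841/10985.

At the order-2 pole -4/7 set g(w) = (w - (-4/7))^2*f(w) = (20/13 - 16*w/35)/(w - 2/3).
Order-2 pole: residue = g'(a); g'(-4/7) = -8841/10985, so the residue is -8841/10985.


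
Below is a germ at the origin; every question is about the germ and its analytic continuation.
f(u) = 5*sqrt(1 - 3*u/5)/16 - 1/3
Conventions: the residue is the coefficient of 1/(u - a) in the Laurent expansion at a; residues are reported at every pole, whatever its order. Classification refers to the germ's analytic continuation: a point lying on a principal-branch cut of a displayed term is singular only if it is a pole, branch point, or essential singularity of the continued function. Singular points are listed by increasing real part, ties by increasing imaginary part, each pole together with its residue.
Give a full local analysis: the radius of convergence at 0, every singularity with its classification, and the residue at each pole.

Radius of convergence at 0: 5/3.
At 5/3: an algebraic (square-root) branch point.

Branch term (5/16)*sqrt(1 - u/(5/3)): its argument vanishes at u = 5/3, a square-root branch point, modulus 5/3.
The radius of convergence is the smallest modulus among the singular points: 5/3.


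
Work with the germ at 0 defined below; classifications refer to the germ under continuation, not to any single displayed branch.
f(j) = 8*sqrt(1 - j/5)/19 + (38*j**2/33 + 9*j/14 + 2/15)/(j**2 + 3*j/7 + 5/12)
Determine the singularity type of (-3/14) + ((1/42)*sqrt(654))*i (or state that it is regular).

The denominator factor j**2 + 3*j/7 + 5/12 vanishes at (-3/14) + ((1/42)*sqrt(654))*i and appears to the power 1; the numerator there equals (-36719/97020) + ((23/6468)*sqrt(654))*i, nonzero, and no other factor vanishes.
The branch terms are analytic at this point.
Hence a pole whose order is the multiplicity, 1.

The point is a pole of order 1.


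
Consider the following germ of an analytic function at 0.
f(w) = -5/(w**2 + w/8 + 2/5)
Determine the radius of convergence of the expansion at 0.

The radius of convergence is (1/5)*sqrt(10).

Denominator factor (w**2 + w/8 + 2/5): discriminant -507/320, complex-conjugate roots (-1/16) + ((13/80)*sqrt(15))*i and (-1/16) - ((13/80)*sqrt(15))*i; poles of order 1, moduli (1/5)*sqrt(10) and (1/5)*sqrt(10).
The radius of convergence is the smallest modulus among the singular points: (1/5)*sqrt(10).


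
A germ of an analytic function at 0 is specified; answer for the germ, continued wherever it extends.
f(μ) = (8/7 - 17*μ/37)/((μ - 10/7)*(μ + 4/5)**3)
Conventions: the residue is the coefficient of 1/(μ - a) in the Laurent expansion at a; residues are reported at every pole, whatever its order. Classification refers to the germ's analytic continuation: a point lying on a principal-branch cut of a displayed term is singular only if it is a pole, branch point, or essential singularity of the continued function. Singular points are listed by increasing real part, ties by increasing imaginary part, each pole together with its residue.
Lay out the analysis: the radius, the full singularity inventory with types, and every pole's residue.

Denominator factor (μ + 4/5)^3: pole of order 3 at -4/5, modulus 4/5.
Denominator factor (μ - 10/7): pole of order 1 at 10/7, modulus 10/7.
The radius of convergence is the smallest modulus among the singular points: 4/5.
At the order-3 pole -4/5 set g(μ) = (μ - (-4/5))^3*f(μ) = (8/7 - 17*μ/37)/(μ - 10/7).
Order-3 pole: residue = g''(a)/2; g''(-4/5) = -42875/487734, so the residue is -42875/975468.
At the order-1 pole 10/7 set g(μ) = (μ - (10/7))*f(μ) = (8/7 - 17*μ/37)/(μ + 4/5)**3.
Simple pole: residue = g(a) at a = 10/7, which is 42875/975468.
List the singular points by increasing real part (a conjugate pair: the negative imaginary part first).

Radius of convergence at 0: 4/5.
At -4/5: a pole of order 3; residue -42875/975468.
At 10/7: a pole of order 1; residue 42875/975468.


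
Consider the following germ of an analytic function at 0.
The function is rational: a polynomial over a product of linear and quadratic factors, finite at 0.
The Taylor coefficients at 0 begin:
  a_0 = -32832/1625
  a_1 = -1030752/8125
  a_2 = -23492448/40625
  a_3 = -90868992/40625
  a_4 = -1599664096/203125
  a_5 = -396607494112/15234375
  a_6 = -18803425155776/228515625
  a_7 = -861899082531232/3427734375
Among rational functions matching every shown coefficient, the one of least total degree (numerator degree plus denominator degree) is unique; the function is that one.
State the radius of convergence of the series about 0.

No rational of total degree below 6 reproduces all 8 coefficients; solving the [1/5] Pade equations on them gives f(ξ) = (11*ξ/6 - 19/13)/((ξ - 5/12)**3*(ξ**2 + ξ/3 - 1)), whose expansion matches every shown term.
Denominator factor (ξ - 5/12)^3: pole of order 3 at 5/12, modulus 5/12.
Denominator factor (ξ**2 + ξ/3 - 1): discriminant 37/9, real irrational roots -1/6 + (1/6)*sqrt(37) and -1/6 - (1/6)*sqrt(37); poles of order 1, moduli -1/6 + (1/6)*sqrt(37) and 1/6 + (1/6)*sqrt(37).
The radius of convergence is the smallest modulus among the singular points: 5/12.

The radius of convergence is 5/12.


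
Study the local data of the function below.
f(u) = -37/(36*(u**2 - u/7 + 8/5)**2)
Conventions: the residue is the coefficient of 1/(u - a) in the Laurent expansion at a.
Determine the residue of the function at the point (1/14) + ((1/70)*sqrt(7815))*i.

The factor u**2 - u/7 + 8/5 splits as (u - a)(u - a') with a = (1/14) + ((1/70)*sqrt(7815))*i, a' = (1/14) - ((1/70)*sqrt(7815))*i. At the order-2 pole a set g(u) = (u - a)^2*f(u) = [-37/36] / (u - a')^2.
Order-2 pole: residue = g'(a); g'((1/14) + ((1/70)*sqrt(7815))*i) = ((63455/43973442)*sqrt(7815))*i, so the residue is ((63455/43973442)*sqrt(7815))*i.

The residue is ((63455/43973442)*sqrt(7815))*i.


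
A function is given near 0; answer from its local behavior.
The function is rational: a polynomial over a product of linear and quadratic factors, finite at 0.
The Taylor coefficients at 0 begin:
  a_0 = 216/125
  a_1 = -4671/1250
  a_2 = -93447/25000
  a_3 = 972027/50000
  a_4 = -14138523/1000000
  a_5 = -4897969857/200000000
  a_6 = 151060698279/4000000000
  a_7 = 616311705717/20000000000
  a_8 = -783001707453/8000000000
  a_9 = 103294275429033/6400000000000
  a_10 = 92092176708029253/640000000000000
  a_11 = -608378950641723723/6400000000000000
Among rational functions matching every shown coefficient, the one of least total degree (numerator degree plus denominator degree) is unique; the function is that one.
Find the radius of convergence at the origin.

The radius of convergence is (1/6)*sqrt(30).

No rational of total degree below 10 reproduces all 12 coefficients; solving the [2/8] Pade equations on them gives f(β) = (-3*β**2/2 + 19*β/16 + 1)/((β + 1)**2*(β**2 + 3*β/8 + 5/6)**3), whose expansion matches every shown term.
Denominator factor (β + 1)^2: pole of order 2 at -1, modulus 1.
Denominator factor (β**2 + 3*β/8 + 5/6)^3: discriminant -613/192, complex-conjugate roots (-3/16) + ((1/48)*sqrt(1839))*i and (-3/16) - ((1/48)*sqrt(1839))*i; poles of order 3, moduli (1/6)*sqrt(30) and (1/6)*sqrt(30).
The radius of convergence is the smallest modulus among the singular points: (1/6)*sqrt(30).


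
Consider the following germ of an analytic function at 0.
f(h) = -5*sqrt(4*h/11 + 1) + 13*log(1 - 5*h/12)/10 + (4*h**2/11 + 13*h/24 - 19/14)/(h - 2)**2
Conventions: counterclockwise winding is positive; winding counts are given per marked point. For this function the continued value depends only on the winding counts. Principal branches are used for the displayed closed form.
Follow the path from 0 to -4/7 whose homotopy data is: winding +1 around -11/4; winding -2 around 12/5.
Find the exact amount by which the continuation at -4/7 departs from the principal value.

The rational part is single-valued and drops out of the difference; each branch term changes only by its own monodromy.
(-5)*sqrt(1 - h/(-11/4)): winding +1 is odd, the square root flips sign, contributing -2*(-5)*sqrt(1 - (-4/7)/(-11/4)) = -2*(-5)*sqrt(61/77) = (10/77)*sqrt(4697).
(13/10)*log(1 - h/(12/5)): each positive loop around 12/5 adds 2*pi*i to the log, so winding -2 contributes (13/10)*(-2)*2*pi*i = -(26/5)*pi*i.
Summing the contributions at h = -4/7 gives ((10/77)*sqrt(4697)) - ((26/5)*pi)*i.

Continued minus principal equals ((10/77)*sqrt(4697)) - ((26/5)*pi)*i.


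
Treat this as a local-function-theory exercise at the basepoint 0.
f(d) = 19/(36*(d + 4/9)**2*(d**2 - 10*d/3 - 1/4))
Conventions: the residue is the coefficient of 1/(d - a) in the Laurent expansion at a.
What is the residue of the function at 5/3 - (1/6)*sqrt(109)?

The factor d**2 - 10*d/3 - 1/4 splits as (d - a)(d - a') with a = 5/3 - (1/6)*sqrt(109), a' = 5/3 + (1/6)*sqrt(109). At the order-1 pole a set g(d) = (d - a)*f(d) = [19/(36*(d + 4/9)**2)] / (d - a').
Simple pole: residue = g(a) at a = 5/3 - (1/6)*sqrt(109), which is -116964/214369 - (1244025/23366221)*sqrt(109).

The residue is -116964/214369 - (1244025/23366221)*sqrt(109).


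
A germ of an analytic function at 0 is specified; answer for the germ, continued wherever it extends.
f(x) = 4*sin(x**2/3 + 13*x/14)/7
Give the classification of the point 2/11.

The point is a regular point.

There is no denominator, hence no pole anywhere.
The factor sin(x**2/3 + 13*x/14) is entire.
So the germ continues analytically to 2/11.


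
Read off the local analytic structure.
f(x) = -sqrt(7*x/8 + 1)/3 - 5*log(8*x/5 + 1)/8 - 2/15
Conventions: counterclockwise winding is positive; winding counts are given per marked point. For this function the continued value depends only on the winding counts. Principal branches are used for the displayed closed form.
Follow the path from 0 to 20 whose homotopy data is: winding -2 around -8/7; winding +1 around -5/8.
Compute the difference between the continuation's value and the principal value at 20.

The rational part is single-valued and drops out of the difference; each branch term changes only by its own monodromy.
(-5/8)*log(1 - x/(-5/8)): each positive loop around -5/8 adds 2*pi*i to the log, so winding +1 contributes (-5/8)*(1)*2*pi*i = -(5/4)*pi*i.
(-1/3)*sqrt(1 - x/(-8/7)): winding -2 is even, the square root returns to the same sheet, contribution 0.
Summing the contributions at x = 20 gives -(5/4)*pi*i.

Continued minus principal equals -(5/4)*pi*i.


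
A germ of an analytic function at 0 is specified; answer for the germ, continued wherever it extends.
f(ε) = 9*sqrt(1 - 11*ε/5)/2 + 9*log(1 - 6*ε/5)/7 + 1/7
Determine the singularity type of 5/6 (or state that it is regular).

The point is a logarithmic branch point.

The term (9/7)*log(1 - ε/(5/6)) has argument 1 - 5/6/(5/6) = 0 at 5/6: a logarithmic (infinitely-sheeted) branch point; the remaining terms are analytic or single-valued there.


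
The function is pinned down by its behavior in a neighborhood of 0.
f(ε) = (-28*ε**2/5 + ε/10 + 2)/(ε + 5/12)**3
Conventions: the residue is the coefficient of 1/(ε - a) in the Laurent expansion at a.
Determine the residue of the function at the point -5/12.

At the order-3 pole -5/12 set g(ε) = (ε - (-5/12))^3*f(ε) = -28*ε**2/5 + ε/10 + 2.
Order-3 pole: residue = g''(a)/2; g''(-5/12) = -56/5, so the residue is -28/5.

The residue is -28/5.


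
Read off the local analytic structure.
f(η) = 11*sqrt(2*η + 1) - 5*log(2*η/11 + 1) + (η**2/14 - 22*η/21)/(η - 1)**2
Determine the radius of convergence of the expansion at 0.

Denominator factor (η - 1)^2: pole of order 2 at 1, modulus 1.
Branch term (-5)*log(1 - η/(-11/2)): its argument vanishes at η = -11/2, a logarithmic branch point, modulus 11/2.
Branch term (11)*sqrt(1 - η/(-1/2)): its argument vanishes at η = -1/2, a square-root branch point, modulus 1/2.
The radius of convergence is the smallest modulus among the singular points: 1/2.

The radius of convergence is 1/2.


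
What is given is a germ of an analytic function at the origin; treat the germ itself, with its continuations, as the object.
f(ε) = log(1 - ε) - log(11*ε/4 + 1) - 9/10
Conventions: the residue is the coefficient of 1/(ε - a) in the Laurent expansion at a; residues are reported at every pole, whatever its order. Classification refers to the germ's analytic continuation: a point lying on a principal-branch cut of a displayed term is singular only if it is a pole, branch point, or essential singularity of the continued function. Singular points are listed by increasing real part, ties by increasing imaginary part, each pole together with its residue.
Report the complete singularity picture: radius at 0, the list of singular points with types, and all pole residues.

Branch term (-1)*log(1 - ε/(-4/11)): its argument vanishes at ε = -4/11, a logarithmic branch point, modulus 4/11.
Branch term (1)*log(1 - ε/(1)): its argument vanishes at ε = 1, a logarithmic branch point, modulus 1.
The radius of convergence is the smallest modulus among the singular points: 4/11.
List the singular points by increasing real part (a conjugate pair: the negative imaginary part first).

Radius of convergence at 0: 4/11.
At -4/11: a logarithmic branch point.
At 1: a logarithmic branch point.


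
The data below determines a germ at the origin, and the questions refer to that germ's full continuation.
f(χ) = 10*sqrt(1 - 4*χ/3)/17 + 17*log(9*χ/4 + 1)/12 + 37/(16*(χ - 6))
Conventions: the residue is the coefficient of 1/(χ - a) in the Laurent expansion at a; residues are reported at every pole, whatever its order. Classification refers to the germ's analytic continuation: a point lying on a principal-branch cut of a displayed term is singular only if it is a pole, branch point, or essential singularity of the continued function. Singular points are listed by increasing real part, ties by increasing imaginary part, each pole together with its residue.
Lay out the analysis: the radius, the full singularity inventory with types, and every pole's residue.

Denominator factor (χ - 6): pole of order 1 at 6, modulus 6.
Branch term (17/12)*log(1 - χ/(-4/9)): its argument vanishes at χ = -4/9, a logarithmic branch point, modulus 4/9.
Branch term (10/17)*sqrt(1 - χ/(3/4)): its argument vanishes at χ = 3/4, a square-root branch point, modulus 3/4.
The radius of convergence is the smallest modulus among the singular points: 4/9.
The branch terms are analytic at 6 and contribute nothing to the residue; only the rational part matters.
At the order-1 pole 6 set g(χ) = (χ - (6))*(rational part) = 37/16.
Simple pole: residue = g(a) at a = 6, which is 37/16.
List the singular points by increasing real part (a conjugate pair: the negative imaginary part first).

Radius of convergence at 0: 4/9.
At -4/9: a logarithmic branch point.
At 3/4: an algebraic (square-root) branch point.
At 6: a pole of order 1; residue 37/16.


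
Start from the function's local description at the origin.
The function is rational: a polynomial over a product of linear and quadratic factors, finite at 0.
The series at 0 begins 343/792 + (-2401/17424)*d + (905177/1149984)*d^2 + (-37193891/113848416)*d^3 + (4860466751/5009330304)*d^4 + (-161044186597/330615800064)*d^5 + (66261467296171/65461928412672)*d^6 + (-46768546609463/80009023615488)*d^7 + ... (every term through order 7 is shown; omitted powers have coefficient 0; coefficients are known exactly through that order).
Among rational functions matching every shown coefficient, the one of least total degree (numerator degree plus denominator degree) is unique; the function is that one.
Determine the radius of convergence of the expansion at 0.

The radius of convergence is -1/11 + (1/77)*sqrt(10213).

No rational of total degree below 6 reproduces all 8 coefficients; solving the [0/6] Pade equations on them gives f(d) = -24/(11*(d**2 - 2*d/11 - 12/7)**3), whose expansion matches every shown term.
Denominator factor (d**2 - 2*d/11 - 12/7)^3: discriminant 5836/847, real irrational roots 1/11 + (1/77)*sqrt(10213) and 1/11 - (1/77)*sqrt(10213); poles of order 3, moduli 1/11 + (1/77)*sqrt(10213) and -1/11 + (1/77)*sqrt(10213).
The radius of convergence is the smallest modulus among the singular points: -1/11 + (1/77)*sqrt(10213).


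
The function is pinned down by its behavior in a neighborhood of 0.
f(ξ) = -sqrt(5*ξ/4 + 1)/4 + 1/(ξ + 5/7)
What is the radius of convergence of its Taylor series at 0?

Denominator factor (ξ + 5/7): pole of order 1 at -5/7, modulus 5/7.
Branch term (-1/4)*sqrt(1 - ξ/(-4/5)): its argument vanishes at ξ = -4/5, a square-root branch point, modulus 4/5.
The radius of convergence is the smallest modulus among the singular points: 5/7.

The radius of convergence is 5/7.


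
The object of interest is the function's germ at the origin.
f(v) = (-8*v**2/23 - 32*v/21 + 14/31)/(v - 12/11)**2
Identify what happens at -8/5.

The point is a regular point.

Denominator factors: v - 12/11 = -148/55 at v = -8/5 — none vanishes.
So the germ continues analytically to -8/5.


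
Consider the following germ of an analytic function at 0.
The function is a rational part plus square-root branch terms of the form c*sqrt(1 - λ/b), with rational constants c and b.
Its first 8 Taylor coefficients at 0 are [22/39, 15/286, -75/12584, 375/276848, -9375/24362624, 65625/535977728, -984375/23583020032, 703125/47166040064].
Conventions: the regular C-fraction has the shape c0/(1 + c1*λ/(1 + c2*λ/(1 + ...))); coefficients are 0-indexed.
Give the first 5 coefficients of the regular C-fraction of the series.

The regular C-fraction coefficients are [22/39, -45/484, 25/121, 1/16, 29/176].

Taylor coefficients (read off): a_0 = 22/39, a_1 = 15/286, a_2 = -75/12584, a_3 = 375/276848, a_4 = -9375/24362624.
c0 = a_0 = 22/39. Peel one level at a time: if S = 1 + c*λ/S' with S'(0) = 1, then c is the λ-coefficient of S and S' = c*λ/(S - 1).
S_1 = c0/f = 1 + (-45/484)*λ + (1125/58564)*λ^2 + ...; c1 = -45/484.
S_2 = c1*λ/(S_1 - 1) = 1 + (25/121)*λ + (-25/1936)*λ^2 + ...; c2 = 25/121.
S_3 = c2*λ/(S_2 - 1) = 1 + (1/16)*λ + (-29/2816)*λ^2 + ...; c3 = 1/16.
S_4 = c3*λ/(S_3 - 1) = 1 + (29/176)*λ + ...; c4 = 29/176.
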